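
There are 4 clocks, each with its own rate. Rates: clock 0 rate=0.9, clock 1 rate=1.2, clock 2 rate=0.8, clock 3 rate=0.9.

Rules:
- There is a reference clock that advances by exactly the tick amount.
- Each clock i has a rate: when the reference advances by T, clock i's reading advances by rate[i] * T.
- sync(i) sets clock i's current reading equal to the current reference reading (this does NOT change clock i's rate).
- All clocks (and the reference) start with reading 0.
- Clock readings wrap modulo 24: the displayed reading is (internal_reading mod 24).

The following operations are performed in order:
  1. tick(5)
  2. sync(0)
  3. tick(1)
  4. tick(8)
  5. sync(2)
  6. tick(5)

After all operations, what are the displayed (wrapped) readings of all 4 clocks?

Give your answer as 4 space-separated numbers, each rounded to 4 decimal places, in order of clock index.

Answer: 17.6000 22.8000 18.0000 17.1000

Derivation:
After op 1 tick(5): ref=5.0000 raw=[4.5000 6.0000 4.0000 4.5000]
After op 2 sync(0): ref=5.0000 raw=[5.0000 6.0000 4.0000 4.5000]
After op 3 tick(1): ref=6.0000 raw=[5.9000 7.2000 4.8000 5.4000]
After op 4 tick(8): ref=14.0000 raw=[13.1000 16.8000 11.2000 12.6000]
After op 5 sync(2): ref=14.0000 raw=[13.1000 16.8000 14.0000 12.6000]
After op 6 tick(5): ref=19.0000 raw=[17.6000 22.8000 18.0000 17.1000]
Wrap final raw readings (mod 24): 17.6000 mod 24 = 17.6000; 22.8000 mod 24 = 22.8000; 18.0000 mod 24 = 18.0000; 17.1000 mod 24 = 17.1000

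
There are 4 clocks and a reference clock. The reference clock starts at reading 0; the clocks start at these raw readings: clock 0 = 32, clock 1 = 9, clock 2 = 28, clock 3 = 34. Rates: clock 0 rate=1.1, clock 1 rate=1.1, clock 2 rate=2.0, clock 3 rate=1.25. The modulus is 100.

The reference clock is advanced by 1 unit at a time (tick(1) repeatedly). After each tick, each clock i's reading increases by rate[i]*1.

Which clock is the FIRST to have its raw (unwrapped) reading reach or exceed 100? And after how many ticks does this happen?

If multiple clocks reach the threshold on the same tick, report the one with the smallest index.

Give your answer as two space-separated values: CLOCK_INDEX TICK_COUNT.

Answer: 2 36

Derivation:
clock 0: start=32, rate=1.1, needs 100-32 = 68; ticks = ceil(68/1.1) = ceil(61.8182) = 62; reading at tick 62 = 32 + 1.1*62 = 100.2000
clock 1: start=9, rate=1.1, needs 100-9 = 91; ticks = ceil(91/1.1) = ceil(82.7273) = 83; reading at tick 83 = 9 + 1.1*83 = 100.3000
clock 2: start=28, rate=2.0, needs 100-28 = 72; ticks = ceil(72/2.0) = ceil(36.0000) = 36; reading at tick 36 = 28 + 2.0*36 = 100.0000
clock 3: start=34, rate=1.25, needs 100-34 = 66; ticks = ceil(66/1.25) = ceil(52.8000) = 53; reading at tick 53 = 34 + 1.25*53 = 100.2500
Minimum tick count = 36; winners = [2]; smallest index = 2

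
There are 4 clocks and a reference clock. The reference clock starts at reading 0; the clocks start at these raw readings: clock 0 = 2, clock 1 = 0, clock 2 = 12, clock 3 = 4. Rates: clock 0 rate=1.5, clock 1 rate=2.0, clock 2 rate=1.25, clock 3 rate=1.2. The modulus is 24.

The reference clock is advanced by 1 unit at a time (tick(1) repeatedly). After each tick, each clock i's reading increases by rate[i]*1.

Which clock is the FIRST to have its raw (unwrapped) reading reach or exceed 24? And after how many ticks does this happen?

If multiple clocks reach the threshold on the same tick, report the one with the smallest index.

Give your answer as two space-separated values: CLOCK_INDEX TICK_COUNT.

Answer: 2 10

Derivation:
clock 0: start=2, rate=1.5, needs 24-2 = 22; ticks = ceil(22/1.5) = ceil(14.6667) = 15; reading at tick 15 = 2 + 1.5*15 = 24.5000
clock 1: start=0, rate=2.0, needs 24-0 = 24; ticks = ceil(24/2.0) = ceil(12.0000) = 12; reading at tick 12 = 0 + 2.0*12 = 24.0000
clock 2: start=12, rate=1.25, needs 24-12 = 12; ticks = ceil(12/1.25) = ceil(9.6000) = 10; reading at tick 10 = 12 + 1.25*10 = 24.5000
clock 3: start=4, rate=1.2, needs 24-4 = 20; ticks = ceil(20/1.2) = ceil(16.6667) = 17; reading at tick 17 = 4 + 1.2*17 = 24.4000
Minimum tick count = 10; winners = [2]; smallest index = 2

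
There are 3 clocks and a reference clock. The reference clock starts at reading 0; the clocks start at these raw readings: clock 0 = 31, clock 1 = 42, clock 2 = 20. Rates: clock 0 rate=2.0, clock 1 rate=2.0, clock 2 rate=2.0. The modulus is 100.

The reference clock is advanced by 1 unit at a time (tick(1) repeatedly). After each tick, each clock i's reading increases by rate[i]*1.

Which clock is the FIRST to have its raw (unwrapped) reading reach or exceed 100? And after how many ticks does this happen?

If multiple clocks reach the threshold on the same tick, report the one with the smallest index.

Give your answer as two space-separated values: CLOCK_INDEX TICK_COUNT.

Answer: 1 29

Derivation:
clock 0: start=31, rate=2.0, needs 100-31 = 69; ticks = ceil(69/2.0) = ceil(34.5000) = 35; reading at tick 35 = 31 + 2.0*35 = 101.0000
clock 1: start=42, rate=2.0, needs 100-42 = 58; ticks = ceil(58/2.0) = ceil(29.0000) = 29; reading at tick 29 = 42 + 2.0*29 = 100.0000
clock 2: start=20, rate=2.0, needs 100-20 = 80; ticks = ceil(80/2.0) = ceil(40.0000) = 40; reading at tick 40 = 20 + 2.0*40 = 100.0000
Minimum tick count = 29; winners = [1]; smallest index = 1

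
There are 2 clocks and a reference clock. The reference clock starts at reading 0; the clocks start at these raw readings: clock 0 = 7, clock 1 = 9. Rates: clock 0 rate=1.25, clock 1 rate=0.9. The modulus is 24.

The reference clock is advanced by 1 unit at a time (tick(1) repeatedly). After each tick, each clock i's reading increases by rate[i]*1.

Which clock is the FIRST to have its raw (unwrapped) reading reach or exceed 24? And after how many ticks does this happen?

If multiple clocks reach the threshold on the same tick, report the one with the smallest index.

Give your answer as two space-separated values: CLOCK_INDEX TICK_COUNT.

Answer: 0 14

Derivation:
clock 0: start=7, rate=1.25, needs 24-7 = 17; ticks = ceil(17/1.25) = ceil(13.6000) = 14; reading at tick 14 = 7 + 1.25*14 = 24.5000
clock 1: start=9, rate=0.9, needs 24-9 = 15; ticks = ceil(15/0.9) = ceil(16.6667) = 17; reading at tick 17 = 9 + 0.9*17 = 24.3000
Minimum tick count = 14; winners = [0]; smallest index = 0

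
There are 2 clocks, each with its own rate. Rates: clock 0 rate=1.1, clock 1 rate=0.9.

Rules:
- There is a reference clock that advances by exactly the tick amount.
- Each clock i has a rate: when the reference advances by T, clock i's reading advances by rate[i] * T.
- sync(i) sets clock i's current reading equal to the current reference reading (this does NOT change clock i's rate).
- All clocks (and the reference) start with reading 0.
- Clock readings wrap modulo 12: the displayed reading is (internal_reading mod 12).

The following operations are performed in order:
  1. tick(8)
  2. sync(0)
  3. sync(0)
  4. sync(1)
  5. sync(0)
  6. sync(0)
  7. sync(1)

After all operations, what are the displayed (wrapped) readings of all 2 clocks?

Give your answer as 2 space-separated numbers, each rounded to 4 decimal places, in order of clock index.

Answer: 8.0000 8.0000

Derivation:
After op 1 tick(8): ref=8.0000 raw=[8.8000 7.2000]
After op 2 sync(0): ref=8.0000 raw=[8.0000 7.2000]
After op 3 sync(0): ref=8.0000 raw=[8.0000 7.2000]
After op 4 sync(1): ref=8.0000 raw=[8.0000 8.0000]
After op 5 sync(0): ref=8.0000 raw=[8.0000 8.0000]
After op 6 sync(0): ref=8.0000 raw=[8.0000 8.0000]
After op 7 sync(1): ref=8.0000 raw=[8.0000 8.0000]
Wrap final raw readings (mod 12): 8.0000 mod 12 = 8.0000; 8.0000 mod 12 = 8.0000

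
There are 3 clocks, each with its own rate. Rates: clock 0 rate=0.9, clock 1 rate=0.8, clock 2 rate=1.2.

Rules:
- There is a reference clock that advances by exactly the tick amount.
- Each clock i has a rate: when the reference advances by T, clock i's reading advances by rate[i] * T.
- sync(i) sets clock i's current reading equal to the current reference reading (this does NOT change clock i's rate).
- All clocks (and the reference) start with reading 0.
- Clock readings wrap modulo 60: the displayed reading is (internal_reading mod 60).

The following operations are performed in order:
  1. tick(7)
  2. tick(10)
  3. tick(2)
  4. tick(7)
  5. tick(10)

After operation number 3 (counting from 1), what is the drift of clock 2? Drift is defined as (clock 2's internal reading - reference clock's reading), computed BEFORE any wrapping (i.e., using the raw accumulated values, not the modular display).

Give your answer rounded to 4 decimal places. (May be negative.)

After op 1 tick(7): ref=7.0000 raw=[6.3000 5.6000 8.4000]
After op 2 tick(10): ref=17.0000 raw=[15.3000 13.6000 20.4000]
After op 3 tick(2): ref=19.0000 raw=[17.1000 15.2000 22.8000]
Drift of clock 2 after op 3: 22.8000 - 19.0000 = 3.8000

Answer: 3.8000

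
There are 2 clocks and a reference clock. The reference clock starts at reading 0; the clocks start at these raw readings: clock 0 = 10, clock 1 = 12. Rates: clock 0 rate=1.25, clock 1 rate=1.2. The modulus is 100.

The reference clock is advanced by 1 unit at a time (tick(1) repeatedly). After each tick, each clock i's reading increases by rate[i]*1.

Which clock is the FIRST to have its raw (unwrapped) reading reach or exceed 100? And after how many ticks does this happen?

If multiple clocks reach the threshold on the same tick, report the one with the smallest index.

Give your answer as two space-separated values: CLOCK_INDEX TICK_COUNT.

Answer: 0 72

Derivation:
clock 0: start=10, rate=1.25, needs 100-10 = 90; ticks = ceil(90/1.25) = ceil(72.0000) = 72; reading at tick 72 = 10 + 1.25*72 = 100.0000
clock 1: start=12, rate=1.2, needs 100-12 = 88; ticks = ceil(88/1.2) = ceil(73.3333) = 74; reading at tick 74 = 12 + 1.2*74 = 100.8000
Minimum tick count = 72; winners = [0]; smallest index = 0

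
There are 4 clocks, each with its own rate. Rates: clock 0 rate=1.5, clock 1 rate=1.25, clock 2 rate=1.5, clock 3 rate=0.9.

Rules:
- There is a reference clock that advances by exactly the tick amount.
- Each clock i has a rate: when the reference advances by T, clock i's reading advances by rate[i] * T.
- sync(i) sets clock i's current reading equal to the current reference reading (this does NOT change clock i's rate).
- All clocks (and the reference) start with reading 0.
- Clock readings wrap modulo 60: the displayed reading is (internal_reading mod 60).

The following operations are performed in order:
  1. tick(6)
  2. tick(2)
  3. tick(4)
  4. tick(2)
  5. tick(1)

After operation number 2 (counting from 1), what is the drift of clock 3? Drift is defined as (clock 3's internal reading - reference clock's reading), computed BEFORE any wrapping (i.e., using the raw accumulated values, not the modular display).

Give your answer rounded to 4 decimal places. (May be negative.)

After op 1 tick(6): ref=6.0000 raw=[9.0000 7.5000 9.0000 5.4000]
After op 2 tick(2): ref=8.0000 raw=[12.0000 10.0000 12.0000 7.2000]
Drift of clock 3 after op 2: 7.2000 - 8.0000 = -0.8000

Answer: -0.8000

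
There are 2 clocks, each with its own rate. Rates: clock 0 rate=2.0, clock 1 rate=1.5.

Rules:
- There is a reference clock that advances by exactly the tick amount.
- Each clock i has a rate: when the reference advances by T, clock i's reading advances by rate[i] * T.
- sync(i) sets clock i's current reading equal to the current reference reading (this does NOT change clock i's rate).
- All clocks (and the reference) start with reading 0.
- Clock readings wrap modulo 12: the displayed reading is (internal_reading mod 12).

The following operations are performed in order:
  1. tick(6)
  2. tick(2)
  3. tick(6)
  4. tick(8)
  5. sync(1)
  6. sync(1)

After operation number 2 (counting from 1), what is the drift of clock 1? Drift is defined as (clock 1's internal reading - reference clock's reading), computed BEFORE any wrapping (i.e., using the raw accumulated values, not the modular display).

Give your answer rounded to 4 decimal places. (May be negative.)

After op 1 tick(6): ref=6.0000 raw=[12.0000 9.0000]
After op 2 tick(2): ref=8.0000 raw=[16.0000 12.0000]
Drift of clock 1 after op 2: 12.0000 - 8.0000 = 4.0000

Answer: 4.0000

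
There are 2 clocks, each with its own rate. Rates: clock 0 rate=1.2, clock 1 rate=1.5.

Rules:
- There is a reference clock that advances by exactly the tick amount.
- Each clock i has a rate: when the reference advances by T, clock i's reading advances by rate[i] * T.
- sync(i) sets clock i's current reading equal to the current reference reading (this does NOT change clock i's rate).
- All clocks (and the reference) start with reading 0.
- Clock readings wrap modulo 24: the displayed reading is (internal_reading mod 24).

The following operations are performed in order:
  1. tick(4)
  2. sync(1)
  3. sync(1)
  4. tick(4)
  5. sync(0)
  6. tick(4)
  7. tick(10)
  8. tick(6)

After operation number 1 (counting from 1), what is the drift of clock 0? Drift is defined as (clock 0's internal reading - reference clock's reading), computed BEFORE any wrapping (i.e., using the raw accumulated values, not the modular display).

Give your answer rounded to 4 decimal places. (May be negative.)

Answer: 0.8000

Derivation:
After op 1 tick(4): ref=4.0000 raw=[4.8000 6.0000]
Drift of clock 0 after op 1: 4.8000 - 4.0000 = 0.8000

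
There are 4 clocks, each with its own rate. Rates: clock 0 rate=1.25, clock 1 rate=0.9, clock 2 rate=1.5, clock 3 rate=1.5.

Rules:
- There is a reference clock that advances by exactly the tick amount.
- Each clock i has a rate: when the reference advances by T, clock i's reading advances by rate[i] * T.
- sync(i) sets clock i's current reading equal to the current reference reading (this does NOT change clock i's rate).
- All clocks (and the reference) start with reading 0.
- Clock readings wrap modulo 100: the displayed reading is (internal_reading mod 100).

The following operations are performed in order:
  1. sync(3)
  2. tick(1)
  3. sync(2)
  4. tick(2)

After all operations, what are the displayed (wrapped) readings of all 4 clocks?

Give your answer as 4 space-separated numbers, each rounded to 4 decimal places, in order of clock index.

After op 1 sync(3): ref=0.0000 raw=[0.0000 0.0000 0.0000 0.0000]
After op 2 tick(1): ref=1.0000 raw=[1.2500 0.9000 1.5000 1.5000]
After op 3 sync(2): ref=1.0000 raw=[1.2500 0.9000 1.0000 1.5000]
After op 4 tick(2): ref=3.0000 raw=[3.7500 2.7000 4.0000 4.5000]
Wrap final raw readings (mod 100): 3.7500 mod 100 = 3.7500; 2.7000 mod 100 = 2.7000; 4.0000 mod 100 = 4.0000; 4.5000 mod 100 = 4.5000

Answer: 3.7500 2.7000 4.0000 4.5000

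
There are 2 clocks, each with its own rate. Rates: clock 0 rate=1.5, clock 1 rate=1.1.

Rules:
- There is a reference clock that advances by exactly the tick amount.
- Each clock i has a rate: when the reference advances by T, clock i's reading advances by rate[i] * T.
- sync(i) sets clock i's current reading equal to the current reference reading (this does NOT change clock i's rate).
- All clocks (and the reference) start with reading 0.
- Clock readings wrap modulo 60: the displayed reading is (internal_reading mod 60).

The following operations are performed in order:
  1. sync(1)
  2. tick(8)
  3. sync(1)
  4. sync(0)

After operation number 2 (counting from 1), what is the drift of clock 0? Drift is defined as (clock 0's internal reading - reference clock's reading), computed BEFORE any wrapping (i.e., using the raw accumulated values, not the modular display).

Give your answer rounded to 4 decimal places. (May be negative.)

Answer: 4.0000

Derivation:
After op 1 sync(1): ref=0.0000 raw=[0.0000 0.0000]
After op 2 tick(8): ref=8.0000 raw=[12.0000 8.8000]
Drift of clock 0 after op 2: 12.0000 - 8.0000 = 4.0000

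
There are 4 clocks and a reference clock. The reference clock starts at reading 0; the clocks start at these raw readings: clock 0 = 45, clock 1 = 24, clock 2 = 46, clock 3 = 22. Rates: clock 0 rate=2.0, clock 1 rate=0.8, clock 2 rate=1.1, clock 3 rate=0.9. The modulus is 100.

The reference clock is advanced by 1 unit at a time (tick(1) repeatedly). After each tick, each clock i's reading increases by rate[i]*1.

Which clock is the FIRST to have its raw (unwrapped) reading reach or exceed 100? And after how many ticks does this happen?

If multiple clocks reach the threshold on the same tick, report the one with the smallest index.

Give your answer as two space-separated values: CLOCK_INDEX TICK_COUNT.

clock 0: start=45, rate=2.0, needs 100-45 = 55; ticks = ceil(55/2.0) = ceil(27.5000) = 28; reading at tick 28 = 45 + 2.0*28 = 101.0000
clock 1: start=24, rate=0.8, needs 100-24 = 76; ticks = ceil(76/0.8) = ceil(95.0000) = 95; reading at tick 95 = 24 + 0.8*95 = 100.0000
clock 2: start=46, rate=1.1, needs 100-46 = 54; ticks = ceil(54/1.1) = ceil(49.0909) = 50; reading at tick 50 = 46 + 1.1*50 = 101.0000
clock 3: start=22, rate=0.9, needs 100-22 = 78; ticks = ceil(78/0.9) = ceil(86.6667) = 87; reading at tick 87 = 22 + 0.9*87 = 100.3000
Minimum tick count = 28; winners = [0]; smallest index = 0

Answer: 0 28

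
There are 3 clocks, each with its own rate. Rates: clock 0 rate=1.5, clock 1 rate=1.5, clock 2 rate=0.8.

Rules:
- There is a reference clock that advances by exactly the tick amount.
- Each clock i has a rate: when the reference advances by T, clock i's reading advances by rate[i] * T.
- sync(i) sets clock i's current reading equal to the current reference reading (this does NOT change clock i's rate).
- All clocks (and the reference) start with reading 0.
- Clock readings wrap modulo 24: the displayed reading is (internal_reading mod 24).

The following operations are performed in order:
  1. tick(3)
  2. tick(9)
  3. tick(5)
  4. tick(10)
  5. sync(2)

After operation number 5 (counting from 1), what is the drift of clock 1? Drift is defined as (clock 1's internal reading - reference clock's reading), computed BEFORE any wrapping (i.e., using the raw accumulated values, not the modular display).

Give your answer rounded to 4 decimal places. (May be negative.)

After op 1 tick(3): ref=3.0000 raw=[4.5000 4.5000 2.4000]
After op 2 tick(9): ref=12.0000 raw=[18.0000 18.0000 9.6000]
After op 3 tick(5): ref=17.0000 raw=[25.5000 25.5000 13.6000]
After op 4 tick(10): ref=27.0000 raw=[40.5000 40.5000 21.6000]
After op 5 sync(2): ref=27.0000 raw=[40.5000 40.5000 27.0000]
Drift of clock 1 after op 5: 40.5000 - 27.0000 = 13.5000

Answer: 13.5000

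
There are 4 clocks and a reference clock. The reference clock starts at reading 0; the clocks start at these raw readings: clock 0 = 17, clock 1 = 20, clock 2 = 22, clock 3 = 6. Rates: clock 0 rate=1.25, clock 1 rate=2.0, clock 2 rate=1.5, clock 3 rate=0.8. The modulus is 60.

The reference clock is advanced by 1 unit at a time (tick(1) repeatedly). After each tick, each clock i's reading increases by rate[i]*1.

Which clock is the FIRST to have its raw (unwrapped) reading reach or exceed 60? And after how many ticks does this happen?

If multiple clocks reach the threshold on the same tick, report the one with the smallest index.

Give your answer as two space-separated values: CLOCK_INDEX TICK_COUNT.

Answer: 1 20

Derivation:
clock 0: start=17, rate=1.25, needs 60-17 = 43; ticks = ceil(43/1.25) = ceil(34.4000) = 35; reading at tick 35 = 17 + 1.25*35 = 60.7500
clock 1: start=20, rate=2.0, needs 60-20 = 40; ticks = ceil(40/2.0) = ceil(20.0000) = 20; reading at tick 20 = 20 + 2.0*20 = 60.0000
clock 2: start=22, rate=1.5, needs 60-22 = 38; ticks = ceil(38/1.5) = ceil(25.3333) = 26; reading at tick 26 = 22 + 1.5*26 = 61.0000
clock 3: start=6, rate=0.8, needs 60-6 = 54; ticks = ceil(54/0.8) = ceil(67.5000) = 68; reading at tick 68 = 6 + 0.8*68 = 60.4000
Minimum tick count = 20; winners = [1]; smallest index = 1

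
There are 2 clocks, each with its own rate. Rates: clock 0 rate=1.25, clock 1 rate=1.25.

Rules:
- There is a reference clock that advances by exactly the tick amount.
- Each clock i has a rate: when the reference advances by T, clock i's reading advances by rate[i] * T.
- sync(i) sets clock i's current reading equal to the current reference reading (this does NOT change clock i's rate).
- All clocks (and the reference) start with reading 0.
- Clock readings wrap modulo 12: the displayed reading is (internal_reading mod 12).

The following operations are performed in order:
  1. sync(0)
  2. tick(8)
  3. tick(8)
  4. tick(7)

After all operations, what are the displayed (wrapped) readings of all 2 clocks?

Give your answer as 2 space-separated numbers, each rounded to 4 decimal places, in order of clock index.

After op 1 sync(0): ref=0.0000 raw=[0.0000 0.0000]
After op 2 tick(8): ref=8.0000 raw=[10.0000 10.0000]
After op 3 tick(8): ref=16.0000 raw=[20.0000 20.0000]
After op 4 tick(7): ref=23.0000 raw=[28.7500 28.7500]
Wrap final raw readings (mod 12): 28.7500 mod 12 = 4.7500; 28.7500 mod 12 = 4.7500

Answer: 4.7500 4.7500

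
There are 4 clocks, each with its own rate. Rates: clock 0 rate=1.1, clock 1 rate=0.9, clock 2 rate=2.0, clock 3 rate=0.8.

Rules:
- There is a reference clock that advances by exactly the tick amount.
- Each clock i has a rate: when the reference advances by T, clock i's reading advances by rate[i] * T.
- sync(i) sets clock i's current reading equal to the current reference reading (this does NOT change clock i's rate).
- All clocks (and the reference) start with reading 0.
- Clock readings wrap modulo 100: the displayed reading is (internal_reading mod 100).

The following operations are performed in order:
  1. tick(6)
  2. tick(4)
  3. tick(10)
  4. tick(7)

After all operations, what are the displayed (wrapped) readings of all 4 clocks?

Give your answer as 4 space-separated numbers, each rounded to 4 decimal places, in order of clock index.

Answer: 29.7000 24.3000 54.0000 21.6000

Derivation:
After op 1 tick(6): ref=6.0000 raw=[6.6000 5.4000 12.0000 4.8000]
After op 2 tick(4): ref=10.0000 raw=[11.0000 9.0000 20.0000 8.0000]
After op 3 tick(10): ref=20.0000 raw=[22.0000 18.0000 40.0000 16.0000]
After op 4 tick(7): ref=27.0000 raw=[29.7000 24.3000 54.0000 21.6000]
Wrap final raw readings (mod 100): 29.7000 mod 100 = 29.7000; 24.3000 mod 100 = 24.3000; 54.0000 mod 100 = 54.0000; 21.6000 mod 100 = 21.6000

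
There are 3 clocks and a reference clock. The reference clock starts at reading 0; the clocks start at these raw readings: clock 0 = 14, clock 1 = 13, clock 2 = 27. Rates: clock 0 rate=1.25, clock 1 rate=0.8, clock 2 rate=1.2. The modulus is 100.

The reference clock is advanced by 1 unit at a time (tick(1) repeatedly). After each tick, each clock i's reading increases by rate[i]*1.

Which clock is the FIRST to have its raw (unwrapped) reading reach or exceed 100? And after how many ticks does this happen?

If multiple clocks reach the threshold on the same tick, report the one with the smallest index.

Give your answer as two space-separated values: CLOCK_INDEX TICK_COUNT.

clock 0: start=14, rate=1.25, needs 100-14 = 86; ticks = ceil(86/1.25) = ceil(68.8000) = 69; reading at tick 69 = 14 + 1.25*69 = 100.2500
clock 1: start=13, rate=0.8, needs 100-13 = 87; ticks = ceil(87/0.8) = ceil(108.7500) = 109; reading at tick 109 = 13 + 0.8*109 = 100.2000
clock 2: start=27, rate=1.2, needs 100-27 = 73; ticks = ceil(73/1.2) = ceil(60.8333) = 61; reading at tick 61 = 27 + 1.2*61 = 100.2000
Minimum tick count = 61; winners = [2]; smallest index = 2

Answer: 2 61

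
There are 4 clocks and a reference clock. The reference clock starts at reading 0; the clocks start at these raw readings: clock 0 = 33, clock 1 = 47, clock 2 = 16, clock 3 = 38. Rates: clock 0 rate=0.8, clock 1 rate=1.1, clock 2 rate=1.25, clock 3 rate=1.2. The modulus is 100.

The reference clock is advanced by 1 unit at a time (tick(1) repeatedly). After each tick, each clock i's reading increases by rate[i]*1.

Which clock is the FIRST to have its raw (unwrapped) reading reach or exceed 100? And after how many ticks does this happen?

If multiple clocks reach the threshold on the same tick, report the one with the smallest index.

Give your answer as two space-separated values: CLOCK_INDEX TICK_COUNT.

clock 0: start=33, rate=0.8, needs 100-33 = 67; ticks = ceil(67/0.8) = ceil(83.7500) = 84; reading at tick 84 = 33 + 0.8*84 = 100.2000
clock 1: start=47, rate=1.1, needs 100-47 = 53; ticks = ceil(53/1.1) = ceil(48.1818) = 49; reading at tick 49 = 47 + 1.1*49 = 100.9000
clock 2: start=16, rate=1.25, needs 100-16 = 84; ticks = ceil(84/1.25) = ceil(67.2000) = 68; reading at tick 68 = 16 + 1.25*68 = 101.0000
clock 3: start=38, rate=1.2, needs 100-38 = 62; ticks = ceil(62/1.2) = ceil(51.6667) = 52; reading at tick 52 = 38 + 1.2*52 = 100.4000
Minimum tick count = 49; winners = [1]; smallest index = 1

Answer: 1 49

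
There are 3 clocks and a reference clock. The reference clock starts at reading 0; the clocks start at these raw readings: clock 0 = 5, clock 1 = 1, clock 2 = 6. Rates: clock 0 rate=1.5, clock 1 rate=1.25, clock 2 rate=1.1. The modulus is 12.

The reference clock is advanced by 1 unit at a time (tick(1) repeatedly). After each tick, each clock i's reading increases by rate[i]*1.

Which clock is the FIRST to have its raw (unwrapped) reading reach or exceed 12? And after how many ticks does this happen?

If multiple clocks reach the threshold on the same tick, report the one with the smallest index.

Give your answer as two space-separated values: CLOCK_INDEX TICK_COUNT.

Answer: 0 5

Derivation:
clock 0: start=5, rate=1.5, needs 12-5 = 7; ticks = ceil(7/1.5) = ceil(4.6667) = 5; reading at tick 5 = 5 + 1.5*5 = 12.5000
clock 1: start=1, rate=1.25, needs 12-1 = 11; ticks = ceil(11/1.25) = ceil(8.8000) = 9; reading at tick 9 = 1 + 1.25*9 = 12.2500
clock 2: start=6, rate=1.1, needs 12-6 = 6; ticks = ceil(6/1.1) = ceil(5.4545) = 6; reading at tick 6 = 6 + 1.1*6 = 12.6000
Minimum tick count = 5; winners = [0]; smallest index = 0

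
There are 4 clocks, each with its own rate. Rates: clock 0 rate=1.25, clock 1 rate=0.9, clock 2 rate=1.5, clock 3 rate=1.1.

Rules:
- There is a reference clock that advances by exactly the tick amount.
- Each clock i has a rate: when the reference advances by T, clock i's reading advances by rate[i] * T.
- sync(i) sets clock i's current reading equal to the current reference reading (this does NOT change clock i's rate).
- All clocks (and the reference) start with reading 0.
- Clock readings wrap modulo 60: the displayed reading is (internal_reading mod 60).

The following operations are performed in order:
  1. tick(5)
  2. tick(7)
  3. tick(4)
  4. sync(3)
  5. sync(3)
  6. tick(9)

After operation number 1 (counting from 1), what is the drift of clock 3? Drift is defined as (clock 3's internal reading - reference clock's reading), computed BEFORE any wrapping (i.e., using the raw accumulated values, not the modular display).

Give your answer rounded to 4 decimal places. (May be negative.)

Answer: 0.5000

Derivation:
After op 1 tick(5): ref=5.0000 raw=[6.2500 4.5000 7.5000 5.5000]
Drift of clock 3 after op 1: 5.5000 - 5.0000 = 0.5000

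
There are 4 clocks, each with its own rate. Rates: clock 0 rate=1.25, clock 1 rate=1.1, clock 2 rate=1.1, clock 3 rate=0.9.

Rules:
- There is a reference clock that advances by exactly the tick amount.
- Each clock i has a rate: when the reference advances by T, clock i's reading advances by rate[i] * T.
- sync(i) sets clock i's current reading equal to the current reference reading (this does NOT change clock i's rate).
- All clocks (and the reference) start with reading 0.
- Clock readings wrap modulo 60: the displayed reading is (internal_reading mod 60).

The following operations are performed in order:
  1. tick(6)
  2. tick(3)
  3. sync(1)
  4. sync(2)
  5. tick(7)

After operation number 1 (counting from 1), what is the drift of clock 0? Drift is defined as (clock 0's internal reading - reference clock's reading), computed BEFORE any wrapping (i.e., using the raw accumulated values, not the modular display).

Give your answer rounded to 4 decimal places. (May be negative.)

After op 1 tick(6): ref=6.0000 raw=[7.5000 6.6000 6.6000 5.4000]
Drift of clock 0 after op 1: 7.5000 - 6.0000 = 1.5000

Answer: 1.5000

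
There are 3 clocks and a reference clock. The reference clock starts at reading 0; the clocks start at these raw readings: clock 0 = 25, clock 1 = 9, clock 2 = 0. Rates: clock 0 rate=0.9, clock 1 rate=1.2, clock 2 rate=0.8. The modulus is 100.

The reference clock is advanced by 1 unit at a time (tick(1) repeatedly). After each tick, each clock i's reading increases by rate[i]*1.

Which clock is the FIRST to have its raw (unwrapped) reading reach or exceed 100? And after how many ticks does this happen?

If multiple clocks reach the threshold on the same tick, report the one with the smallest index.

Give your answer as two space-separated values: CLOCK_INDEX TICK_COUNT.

Answer: 1 76

Derivation:
clock 0: start=25, rate=0.9, needs 100-25 = 75; ticks = ceil(75/0.9) = ceil(83.3333) = 84; reading at tick 84 = 25 + 0.9*84 = 100.6000
clock 1: start=9, rate=1.2, needs 100-9 = 91; ticks = ceil(91/1.2) = ceil(75.8333) = 76; reading at tick 76 = 9 + 1.2*76 = 100.2000
clock 2: start=0, rate=0.8, needs 100-0 = 100; ticks = ceil(100/0.8) = ceil(125.0000) = 125; reading at tick 125 = 0 + 0.8*125 = 100.0000
Minimum tick count = 76; winners = [1]; smallest index = 1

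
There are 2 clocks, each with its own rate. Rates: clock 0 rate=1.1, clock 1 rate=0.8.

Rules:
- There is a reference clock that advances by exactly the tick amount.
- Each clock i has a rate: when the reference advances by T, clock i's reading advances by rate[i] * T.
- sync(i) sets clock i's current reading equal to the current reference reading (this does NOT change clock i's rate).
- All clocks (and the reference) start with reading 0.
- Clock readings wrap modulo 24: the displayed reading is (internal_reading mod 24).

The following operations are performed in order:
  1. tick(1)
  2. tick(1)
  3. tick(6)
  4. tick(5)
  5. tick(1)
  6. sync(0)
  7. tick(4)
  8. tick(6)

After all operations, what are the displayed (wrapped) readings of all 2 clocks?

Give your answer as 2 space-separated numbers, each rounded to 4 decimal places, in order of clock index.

After op 1 tick(1): ref=1.0000 raw=[1.1000 0.8000]
After op 2 tick(1): ref=2.0000 raw=[2.2000 1.6000]
After op 3 tick(6): ref=8.0000 raw=[8.8000 6.4000]
After op 4 tick(5): ref=13.0000 raw=[14.3000 10.4000]
After op 5 tick(1): ref=14.0000 raw=[15.4000 11.2000]
After op 6 sync(0): ref=14.0000 raw=[14.0000 11.2000]
After op 7 tick(4): ref=18.0000 raw=[18.4000 14.4000]
After op 8 tick(6): ref=24.0000 raw=[25.0000 19.2000]
Wrap final raw readings (mod 24): 25.0000 mod 24 = 1.0000; 19.2000 mod 24 = 19.2000

Answer: 1.0000 19.2000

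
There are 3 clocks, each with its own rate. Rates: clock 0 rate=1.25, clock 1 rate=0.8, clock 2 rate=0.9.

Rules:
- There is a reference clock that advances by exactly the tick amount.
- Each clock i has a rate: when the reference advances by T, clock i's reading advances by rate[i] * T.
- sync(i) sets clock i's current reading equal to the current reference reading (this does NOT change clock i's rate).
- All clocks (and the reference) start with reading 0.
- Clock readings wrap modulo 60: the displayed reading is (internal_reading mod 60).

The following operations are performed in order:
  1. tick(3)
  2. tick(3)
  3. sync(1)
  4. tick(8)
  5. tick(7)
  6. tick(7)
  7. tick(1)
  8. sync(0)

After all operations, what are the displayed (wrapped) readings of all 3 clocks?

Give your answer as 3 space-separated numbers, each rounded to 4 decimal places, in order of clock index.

Answer: 29.0000 24.4000 26.1000

Derivation:
After op 1 tick(3): ref=3.0000 raw=[3.7500 2.4000 2.7000]
After op 2 tick(3): ref=6.0000 raw=[7.5000 4.8000 5.4000]
After op 3 sync(1): ref=6.0000 raw=[7.5000 6.0000 5.4000]
After op 4 tick(8): ref=14.0000 raw=[17.5000 12.4000 12.6000]
After op 5 tick(7): ref=21.0000 raw=[26.2500 18.0000 18.9000]
After op 6 tick(7): ref=28.0000 raw=[35.0000 23.6000 25.2000]
After op 7 tick(1): ref=29.0000 raw=[36.2500 24.4000 26.1000]
After op 8 sync(0): ref=29.0000 raw=[29.0000 24.4000 26.1000]
Wrap final raw readings (mod 60): 29.0000 mod 60 = 29.0000; 24.4000 mod 60 = 24.4000; 26.1000 mod 60 = 26.1000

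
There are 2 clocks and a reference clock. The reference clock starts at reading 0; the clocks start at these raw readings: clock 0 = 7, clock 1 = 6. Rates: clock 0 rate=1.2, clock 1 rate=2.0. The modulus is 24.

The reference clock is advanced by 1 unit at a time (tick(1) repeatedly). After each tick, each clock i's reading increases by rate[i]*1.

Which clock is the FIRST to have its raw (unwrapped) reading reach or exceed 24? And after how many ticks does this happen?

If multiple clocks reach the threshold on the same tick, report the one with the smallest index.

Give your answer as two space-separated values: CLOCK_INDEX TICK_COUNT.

Answer: 1 9

Derivation:
clock 0: start=7, rate=1.2, needs 24-7 = 17; ticks = ceil(17/1.2) = ceil(14.1667) = 15; reading at tick 15 = 7 + 1.2*15 = 25.0000
clock 1: start=6, rate=2.0, needs 24-6 = 18; ticks = ceil(18/2.0) = ceil(9.0000) = 9; reading at tick 9 = 6 + 2.0*9 = 24.0000
Minimum tick count = 9; winners = [1]; smallest index = 1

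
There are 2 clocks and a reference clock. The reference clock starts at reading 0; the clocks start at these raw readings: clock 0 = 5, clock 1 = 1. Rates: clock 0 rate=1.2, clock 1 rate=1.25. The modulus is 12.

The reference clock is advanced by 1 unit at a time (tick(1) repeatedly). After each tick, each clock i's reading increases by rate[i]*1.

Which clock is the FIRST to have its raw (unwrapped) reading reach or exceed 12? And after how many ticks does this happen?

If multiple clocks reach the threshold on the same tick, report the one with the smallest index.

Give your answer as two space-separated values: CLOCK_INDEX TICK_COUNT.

clock 0: start=5, rate=1.2, needs 12-5 = 7; ticks = ceil(7/1.2) = ceil(5.8333) = 6; reading at tick 6 = 5 + 1.2*6 = 12.2000
clock 1: start=1, rate=1.25, needs 12-1 = 11; ticks = ceil(11/1.25) = ceil(8.8000) = 9; reading at tick 9 = 1 + 1.25*9 = 12.2500
Minimum tick count = 6; winners = [0]; smallest index = 0

Answer: 0 6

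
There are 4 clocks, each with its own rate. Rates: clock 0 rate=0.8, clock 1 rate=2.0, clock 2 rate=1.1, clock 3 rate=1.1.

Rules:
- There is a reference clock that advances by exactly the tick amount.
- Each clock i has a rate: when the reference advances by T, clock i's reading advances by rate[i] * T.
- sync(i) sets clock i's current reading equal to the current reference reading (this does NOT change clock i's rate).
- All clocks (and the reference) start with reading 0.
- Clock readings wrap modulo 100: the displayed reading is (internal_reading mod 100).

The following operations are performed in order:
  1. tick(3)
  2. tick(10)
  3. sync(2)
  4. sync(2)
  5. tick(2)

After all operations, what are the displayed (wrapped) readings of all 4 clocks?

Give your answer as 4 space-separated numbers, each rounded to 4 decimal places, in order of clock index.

Answer: 12.0000 30.0000 15.2000 16.5000

Derivation:
After op 1 tick(3): ref=3.0000 raw=[2.4000 6.0000 3.3000 3.3000]
After op 2 tick(10): ref=13.0000 raw=[10.4000 26.0000 14.3000 14.3000]
After op 3 sync(2): ref=13.0000 raw=[10.4000 26.0000 13.0000 14.3000]
After op 4 sync(2): ref=13.0000 raw=[10.4000 26.0000 13.0000 14.3000]
After op 5 tick(2): ref=15.0000 raw=[12.0000 30.0000 15.2000 16.5000]
Wrap final raw readings (mod 100): 12.0000 mod 100 = 12.0000; 30.0000 mod 100 = 30.0000; 15.2000 mod 100 = 15.2000; 16.5000 mod 100 = 16.5000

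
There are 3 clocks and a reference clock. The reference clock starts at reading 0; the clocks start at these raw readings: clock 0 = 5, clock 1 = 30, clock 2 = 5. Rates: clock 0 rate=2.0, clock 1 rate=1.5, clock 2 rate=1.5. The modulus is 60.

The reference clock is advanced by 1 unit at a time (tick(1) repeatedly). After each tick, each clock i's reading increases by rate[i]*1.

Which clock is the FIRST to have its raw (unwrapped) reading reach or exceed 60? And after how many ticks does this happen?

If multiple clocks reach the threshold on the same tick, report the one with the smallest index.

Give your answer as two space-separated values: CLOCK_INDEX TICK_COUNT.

Answer: 1 20

Derivation:
clock 0: start=5, rate=2.0, needs 60-5 = 55; ticks = ceil(55/2.0) = ceil(27.5000) = 28; reading at tick 28 = 5 + 2.0*28 = 61.0000
clock 1: start=30, rate=1.5, needs 60-30 = 30; ticks = ceil(30/1.5) = ceil(20.0000) = 20; reading at tick 20 = 30 + 1.5*20 = 60.0000
clock 2: start=5, rate=1.5, needs 60-5 = 55; ticks = ceil(55/1.5) = ceil(36.6667) = 37; reading at tick 37 = 5 + 1.5*37 = 60.5000
Minimum tick count = 20; winners = [1]; smallest index = 1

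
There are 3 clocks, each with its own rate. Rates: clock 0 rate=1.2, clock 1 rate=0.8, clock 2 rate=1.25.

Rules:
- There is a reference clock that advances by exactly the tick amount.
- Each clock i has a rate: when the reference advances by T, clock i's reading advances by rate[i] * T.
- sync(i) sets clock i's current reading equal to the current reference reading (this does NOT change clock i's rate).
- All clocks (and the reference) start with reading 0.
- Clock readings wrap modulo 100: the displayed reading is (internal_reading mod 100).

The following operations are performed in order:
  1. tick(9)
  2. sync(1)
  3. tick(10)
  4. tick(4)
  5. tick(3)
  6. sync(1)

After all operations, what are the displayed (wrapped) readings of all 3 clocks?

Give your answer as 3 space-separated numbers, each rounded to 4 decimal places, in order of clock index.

Answer: 31.2000 26.0000 32.5000

Derivation:
After op 1 tick(9): ref=9.0000 raw=[10.8000 7.2000 11.2500]
After op 2 sync(1): ref=9.0000 raw=[10.8000 9.0000 11.2500]
After op 3 tick(10): ref=19.0000 raw=[22.8000 17.0000 23.7500]
After op 4 tick(4): ref=23.0000 raw=[27.6000 20.2000 28.7500]
After op 5 tick(3): ref=26.0000 raw=[31.2000 22.6000 32.5000]
After op 6 sync(1): ref=26.0000 raw=[31.2000 26.0000 32.5000]
Wrap final raw readings (mod 100): 31.2000 mod 100 = 31.2000; 26.0000 mod 100 = 26.0000; 32.5000 mod 100 = 32.5000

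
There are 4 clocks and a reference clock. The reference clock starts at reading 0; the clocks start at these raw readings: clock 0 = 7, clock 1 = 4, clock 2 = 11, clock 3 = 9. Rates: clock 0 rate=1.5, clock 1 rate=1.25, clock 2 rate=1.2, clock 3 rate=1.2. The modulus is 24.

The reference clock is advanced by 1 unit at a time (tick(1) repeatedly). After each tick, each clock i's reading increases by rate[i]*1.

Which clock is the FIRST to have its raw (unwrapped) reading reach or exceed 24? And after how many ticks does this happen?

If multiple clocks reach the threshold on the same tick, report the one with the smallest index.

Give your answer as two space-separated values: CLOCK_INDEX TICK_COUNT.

clock 0: start=7, rate=1.5, needs 24-7 = 17; ticks = ceil(17/1.5) = ceil(11.3333) = 12; reading at tick 12 = 7 + 1.5*12 = 25.0000
clock 1: start=4, rate=1.25, needs 24-4 = 20; ticks = ceil(20/1.25) = ceil(16.0000) = 16; reading at tick 16 = 4 + 1.25*16 = 24.0000
clock 2: start=11, rate=1.2, needs 24-11 = 13; ticks = ceil(13/1.2) = ceil(10.8333) = 11; reading at tick 11 = 11 + 1.2*11 = 24.2000
clock 3: start=9, rate=1.2, needs 24-9 = 15; ticks = ceil(15/1.2) = ceil(12.5000) = 13; reading at tick 13 = 9 + 1.2*13 = 24.6000
Minimum tick count = 11; winners = [2]; smallest index = 2

Answer: 2 11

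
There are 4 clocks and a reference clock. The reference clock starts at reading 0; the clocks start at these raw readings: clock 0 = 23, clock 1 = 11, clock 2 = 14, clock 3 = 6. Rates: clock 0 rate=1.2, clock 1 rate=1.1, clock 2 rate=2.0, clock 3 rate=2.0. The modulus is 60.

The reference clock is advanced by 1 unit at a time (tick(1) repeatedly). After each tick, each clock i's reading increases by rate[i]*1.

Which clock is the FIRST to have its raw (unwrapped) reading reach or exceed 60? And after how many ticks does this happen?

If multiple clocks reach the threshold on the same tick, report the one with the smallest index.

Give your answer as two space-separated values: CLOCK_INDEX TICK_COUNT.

Answer: 2 23

Derivation:
clock 0: start=23, rate=1.2, needs 60-23 = 37; ticks = ceil(37/1.2) = ceil(30.8333) = 31; reading at tick 31 = 23 + 1.2*31 = 60.2000
clock 1: start=11, rate=1.1, needs 60-11 = 49; ticks = ceil(49/1.1) = ceil(44.5455) = 45; reading at tick 45 = 11 + 1.1*45 = 60.5000
clock 2: start=14, rate=2.0, needs 60-14 = 46; ticks = ceil(46/2.0) = ceil(23.0000) = 23; reading at tick 23 = 14 + 2.0*23 = 60.0000
clock 3: start=6, rate=2.0, needs 60-6 = 54; ticks = ceil(54/2.0) = ceil(27.0000) = 27; reading at tick 27 = 6 + 2.0*27 = 60.0000
Minimum tick count = 23; winners = [2]; smallest index = 2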